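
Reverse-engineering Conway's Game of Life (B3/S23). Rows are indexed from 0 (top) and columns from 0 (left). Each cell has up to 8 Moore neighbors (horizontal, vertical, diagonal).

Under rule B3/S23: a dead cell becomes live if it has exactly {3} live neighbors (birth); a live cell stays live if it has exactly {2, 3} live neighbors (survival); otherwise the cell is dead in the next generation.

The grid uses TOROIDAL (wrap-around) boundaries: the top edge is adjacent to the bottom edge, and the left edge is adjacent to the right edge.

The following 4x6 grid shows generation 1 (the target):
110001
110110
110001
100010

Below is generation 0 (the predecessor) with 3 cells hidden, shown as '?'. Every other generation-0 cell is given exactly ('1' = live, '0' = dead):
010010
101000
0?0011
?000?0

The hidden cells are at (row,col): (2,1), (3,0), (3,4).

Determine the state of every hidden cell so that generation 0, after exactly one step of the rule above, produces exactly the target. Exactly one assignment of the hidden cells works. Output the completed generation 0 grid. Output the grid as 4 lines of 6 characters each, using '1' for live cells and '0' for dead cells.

Answer: 010010
101000
000011
100000

Derivation:
Hidden generation-0 cells (in order): (2,1), (3,0), (3,4).
A hidden cell only influences target cells in its own 3x3 neighborhood. Try each of the 2^3 = 8 assignments, step the completed generation 0 forward once under B3/S23, and compare with the target:
  (2,1)=0 (3,0)=0 (3,4)=0 -> step gives (0,0)='0' but target has '1' -> reject
  (2,1)=0 (3,0)=0 (3,4)=1 -> step gives (0,0)='0' but target has '1' -> reject
  (2,1)=0 (3,0)=1 (3,4)=0 -> step reproduces the target at every cell -> ACCEPT
  (2,1)=0 (3,0)=1 (3,4)=1 -> step gives (0,3)='1' but target has '0' -> reject
  (2,1)=1 (3,0)=0 (3,4)=0 -> step gives (0,0)='0' but target has '1' -> reject
  (2,1)=1 (3,0)=0 (3,4)=1 -> step gives (0,0)='0' but target has '1' -> reject
  (2,1)=1 (3,0)=1 (3,4)=0 -> step gives (1,1)='0' but target has '1' -> reject
  (2,1)=1 (3,0)=1 (3,4)=1 -> step gives (0,3)='1' but target has '0' -> reject
Unique solution: (2,1)=dead, (3,0)=live, (3,4)=dead.
Check: live-neighbor counts of every cell in the completed generation 0:
332203
231334
331213
221234
Applying B3/S23 to generation 0 with these counts gives:
110001
110110
110001
100010
which matches the target exactly.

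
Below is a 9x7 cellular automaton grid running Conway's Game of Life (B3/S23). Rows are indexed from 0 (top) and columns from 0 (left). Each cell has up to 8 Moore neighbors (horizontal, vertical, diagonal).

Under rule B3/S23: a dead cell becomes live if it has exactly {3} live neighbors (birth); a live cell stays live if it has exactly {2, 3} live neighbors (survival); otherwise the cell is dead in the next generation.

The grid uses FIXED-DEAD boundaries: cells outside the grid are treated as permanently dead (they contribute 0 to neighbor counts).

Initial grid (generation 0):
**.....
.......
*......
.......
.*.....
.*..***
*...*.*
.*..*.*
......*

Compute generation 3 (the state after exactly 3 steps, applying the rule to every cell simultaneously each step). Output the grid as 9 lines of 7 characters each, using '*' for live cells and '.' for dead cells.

Simulating step by step:
Generation 0 (given above): 15 live cells
Generation 1: 14 live cells
.......
**.....
.......
.......
.....*.
**..*.*
**.**.*
......*
.....*.
Generation 2: 15 live cells
.......
.......
.......
.......
.....*.
*****.*
*****.*
....*.*
.......
Generation 3: 12 live cells
(generation 3 grid is the final answer)

Answer: .......
.......
.......
.......
.*****.
*.....*
*.....*
.**.*..
.......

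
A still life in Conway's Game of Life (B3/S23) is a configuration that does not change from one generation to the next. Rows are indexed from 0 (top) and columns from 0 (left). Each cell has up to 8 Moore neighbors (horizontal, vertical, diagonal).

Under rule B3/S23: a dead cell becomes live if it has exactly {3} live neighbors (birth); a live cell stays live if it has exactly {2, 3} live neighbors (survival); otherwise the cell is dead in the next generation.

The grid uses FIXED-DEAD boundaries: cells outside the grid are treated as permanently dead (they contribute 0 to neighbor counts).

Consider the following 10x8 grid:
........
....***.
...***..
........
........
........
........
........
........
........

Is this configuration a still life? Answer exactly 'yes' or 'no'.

Compute generation 1 and compare to generation 0 (given above):
Generation 1:
.....*..
...*..*.
...*..*.
....*...
........
........
........
........
........
........
Cell (0,5) differs: gen0=0 vs gen1=1 -> NOT a still life.

Answer: no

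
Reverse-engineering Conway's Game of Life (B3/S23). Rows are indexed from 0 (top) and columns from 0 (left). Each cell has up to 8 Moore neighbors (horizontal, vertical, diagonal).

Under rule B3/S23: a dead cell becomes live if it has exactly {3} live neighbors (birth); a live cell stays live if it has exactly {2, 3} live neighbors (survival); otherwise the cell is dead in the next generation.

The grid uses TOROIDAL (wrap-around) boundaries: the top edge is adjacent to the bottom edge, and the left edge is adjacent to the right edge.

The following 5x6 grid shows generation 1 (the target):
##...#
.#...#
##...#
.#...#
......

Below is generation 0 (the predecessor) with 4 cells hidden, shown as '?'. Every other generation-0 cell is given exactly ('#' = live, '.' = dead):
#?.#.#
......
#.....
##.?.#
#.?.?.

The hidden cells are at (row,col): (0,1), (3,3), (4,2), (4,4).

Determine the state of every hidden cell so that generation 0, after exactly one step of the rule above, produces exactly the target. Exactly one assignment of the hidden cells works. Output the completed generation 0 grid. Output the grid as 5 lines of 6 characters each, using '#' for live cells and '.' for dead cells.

Answer: ##.#.#
......
#.....
##.#.#
#.....

Derivation:
Hidden generation-0 cells (in order): (0,1), (3,3), (4,2), (4,4).
A hidden cell only influences target cells in its own 3x3 neighborhood. Try each of the 2^4 = 16 assignments, step the completed generation 0 forward once under B3/S23, and compare with the target:
  (0,1)=. (3,3)=. (4,2)=. (4,4)=. -> step gives (0,1)='.' but target has '#' -> reject
  (0,1)=. (3,3)=. (4,2)=. (4,4)=# -> step gives (0,1)='.' but target has '#' -> reject
  (0,1)=. (3,3)=. (4,2)=# (4,4)=. -> step gives (1,0)='#' but target has '.' -> reject
  (0,1)=. (3,3)=. (4,2)=# (4,4)=# -> step gives (0,3)='#' but target has '.' -> reject
  (0,1)=. (3,3)=# (4,2)=. (4,4)=. -> step gives (0,1)='.' but target has '#' -> reject
  (0,1)=. (3,3)=# (4,2)=. (4,4)=# -> step gives (0,1)='.' but target has '#' -> reject
  (0,1)=. (3,3)=# (4,2)=# (4,4)=. -> step gives (1,0)='#' but target has '.' -> reject
  (0,1)=. (3,3)=# (4,2)=# (4,4)=# -> step gives (0,3)='#' but target has '.' -> reject
  (0,1)=# (3,3)=. (4,2)=. (4,4)=. -> step gives (4,2)='#' but target has '.' -> reject
  (0,1)=# (3,3)=. (4,2)=. (4,4)=# -> step gives (0,4)='#' but target has '.' -> reject
  (0,1)=# (3,3)=. (4,2)=# (4,4)=. -> step gives (0,2)='#' but target has '.' -> reject
  (0,1)=# (3,3)=. (4,2)=# (4,4)=# -> step gives (0,2)='#' but target has '.' -> reject
  (0,1)=# (3,3)=# (4,2)=. (4,4)=. -> step reproduces the target at every cell -> ACCEPT
  (0,1)=# (3,3)=# (4,2)=. (4,4)=# -> step gives (0,4)='#' but target has '.' -> reject
  (0,1)=# (3,3)=# (4,2)=# (4,4)=. -> step gives (0,2)='#' but target has '.' -> reject
  (0,1)=# (3,3)=# (4,2)=# (4,4)=# -> step gives (0,2)='#' but target has '.' -> reject
Unique solution: (0,1)=live, (3,3)=live, (4,2)=dead, (4,4)=dead.
Check: live-neighbor counts of every cell in the completed generation 0:
322022
432123
332123
432023
654245
Applying B3/S23 to generation 0 with these counts gives:
##...#
.#...#
##...#
.#...#
......
which matches the target exactly.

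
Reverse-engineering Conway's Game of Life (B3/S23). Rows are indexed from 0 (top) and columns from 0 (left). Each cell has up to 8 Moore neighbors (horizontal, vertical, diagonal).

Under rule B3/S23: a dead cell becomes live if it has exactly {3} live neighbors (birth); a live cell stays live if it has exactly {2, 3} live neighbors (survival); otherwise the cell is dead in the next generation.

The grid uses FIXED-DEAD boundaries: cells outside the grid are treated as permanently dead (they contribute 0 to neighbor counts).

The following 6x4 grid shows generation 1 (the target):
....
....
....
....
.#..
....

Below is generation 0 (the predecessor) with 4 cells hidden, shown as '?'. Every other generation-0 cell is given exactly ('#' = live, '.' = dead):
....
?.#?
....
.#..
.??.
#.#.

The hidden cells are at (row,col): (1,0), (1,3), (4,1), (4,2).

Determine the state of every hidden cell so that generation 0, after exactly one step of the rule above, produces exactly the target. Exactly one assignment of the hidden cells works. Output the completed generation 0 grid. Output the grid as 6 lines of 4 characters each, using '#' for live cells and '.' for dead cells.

Answer: ....
..#.
....
.#..
....
#.#.

Derivation:
Hidden generation-0 cells (in order): (1,0), (1,3), (4,1), (4,2).
A hidden cell only influences target cells in its own 3x3 neighborhood. Try each of the 2^4 = 16 assignments, step the completed generation 0 forward once under B3/S23, and compare with the target:
  (1,0)=. (1,3)=. (4,1)=. (4,2)=. -> step reproduces the target at every cell -> ACCEPT
  (1,0)=. (1,3)=. (4,1)=. (4,2)=# -> step gives (4,1)='.' but target has '#' -> reject
  (1,0)=. (1,3)=. (4,1)=# (4,2)=. -> step gives (4,0)='#' but target has '.' -> reject
  (1,0)=. (1,3)=. (4,1)=# (4,2)=# -> step gives (3,1)='#' but target has '.' -> reject
  (1,0)=. (1,3)=# (4,1)=. (4,2)=. -> step gives (2,2)='#' but target has '.' -> reject
  (1,0)=. (1,3)=# (4,1)=. (4,2)=# -> step gives (2,2)='#' but target has '.' -> reject
  (1,0)=. (1,3)=# (4,1)=# (4,2)=. -> step gives (2,2)='#' but target has '.' -> reject
  (1,0)=. (1,3)=# (4,1)=# (4,2)=# -> step gives (2,2)='#' but target has '.' -> reject
  (1,0)=# (1,3)=. (4,1)=. (4,2)=. -> step gives (2,1)='#' but target has '.' -> reject
  (1,0)=# (1,3)=. (4,1)=. (4,2)=# -> step gives (2,1)='#' but target has '.' -> reject
  (1,0)=# (1,3)=. (4,1)=# (4,2)=. -> step gives (2,1)='#' but target has '.' -> reject
  (1,0)=# (1,3)=. (4,1)=# (4,2)=# -> step gives (2,1)='#' but target has '.' -> reject
  (1,0)=# (1,3)=# (4,1)=. (4,2)=. -> step gives (2,1)='#' but target has '.' -> reject
  (1,0)=# (1,3)=# (4,1)=. (4,2)=# -> step gives (2,1)='#' but target has '.' -> reject
  (1,0)=# (1,3)=# (4,1)=# (4,2)=. -> step gives (2,1)='#' but target has '.' -> reject
  (1,0)=# (1,3)=# (4,1)=# (4,2)=# -> step gives (2,1)='#' but target has '.' -> reject
Unique solution: (1,0)=dead, (1,3)=dead, (4,1)=dead, (4,2)=dead.
Check: live-neighbor counts of every cell in the completed generation 0:
0111
0101
1221
1010
2321
0201
Applying B3/S23 to generation 0 with these counts gives:
....
....
....
....
.#..
....
which matches the target exactly.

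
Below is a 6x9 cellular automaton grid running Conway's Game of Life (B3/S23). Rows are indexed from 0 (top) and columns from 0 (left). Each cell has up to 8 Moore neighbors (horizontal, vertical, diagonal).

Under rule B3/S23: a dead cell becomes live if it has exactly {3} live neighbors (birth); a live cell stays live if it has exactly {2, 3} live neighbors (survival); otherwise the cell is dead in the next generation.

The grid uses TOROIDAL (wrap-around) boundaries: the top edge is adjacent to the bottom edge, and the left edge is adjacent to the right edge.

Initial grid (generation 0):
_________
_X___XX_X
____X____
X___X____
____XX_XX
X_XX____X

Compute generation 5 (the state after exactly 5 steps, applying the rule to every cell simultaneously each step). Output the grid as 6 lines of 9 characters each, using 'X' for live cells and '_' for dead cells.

Answer: _X_XX_X__
__XXX_XX_
____X_XX_
__XXXXX_X
___XXXXXX
_____XXX_

Derivation:
Simulating step by step:
Generation 0 (given above): 15 live cells
Generation 1: 19 live cells
_XX____XX
_____X___
X___X____
___XX___X
_X__XX_X_
X__XX__XX
Generation 2: 22 live cells
_XXXX_XX_
XX______X
___XXX___
X__X____X
__X__XXX_
___XXX___
Generation 3: 23 live cells
_X____XXX
XX____XXX
_XXXX____
__XX___XX
__X__XXXX
_X_______
Generation 4: 20 live cells
_XX___X__
___X_XX__
____X_X__
X____X__X
XXXX__X_X
_XX__X___
Generation 5: 27 live cells
(generation 5 grid is the final answer)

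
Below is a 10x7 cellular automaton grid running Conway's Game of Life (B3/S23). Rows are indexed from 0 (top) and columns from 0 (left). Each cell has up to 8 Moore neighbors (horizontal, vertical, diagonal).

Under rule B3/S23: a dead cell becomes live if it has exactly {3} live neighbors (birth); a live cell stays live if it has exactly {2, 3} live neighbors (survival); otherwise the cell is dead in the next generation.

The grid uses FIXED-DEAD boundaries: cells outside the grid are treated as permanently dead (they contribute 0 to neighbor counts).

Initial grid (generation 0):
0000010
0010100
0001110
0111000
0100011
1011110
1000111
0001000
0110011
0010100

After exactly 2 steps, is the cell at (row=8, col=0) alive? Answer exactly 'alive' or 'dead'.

Answer: alive

Derivation:
Simulating step by step:
Generation 0 (given above): 28 live cells
Generation 1: 25 live cells
0000000
0000000
0100010
0101001
1000011
1011000
0110001
0111000
0110110
0111010
Generation 2: 25 live cells
0000000
0000000
0010000
1110101
1001111
1011011
1000000
1000110
1000010
0101010

Cell (8,0) at generation 2: 1 -> alive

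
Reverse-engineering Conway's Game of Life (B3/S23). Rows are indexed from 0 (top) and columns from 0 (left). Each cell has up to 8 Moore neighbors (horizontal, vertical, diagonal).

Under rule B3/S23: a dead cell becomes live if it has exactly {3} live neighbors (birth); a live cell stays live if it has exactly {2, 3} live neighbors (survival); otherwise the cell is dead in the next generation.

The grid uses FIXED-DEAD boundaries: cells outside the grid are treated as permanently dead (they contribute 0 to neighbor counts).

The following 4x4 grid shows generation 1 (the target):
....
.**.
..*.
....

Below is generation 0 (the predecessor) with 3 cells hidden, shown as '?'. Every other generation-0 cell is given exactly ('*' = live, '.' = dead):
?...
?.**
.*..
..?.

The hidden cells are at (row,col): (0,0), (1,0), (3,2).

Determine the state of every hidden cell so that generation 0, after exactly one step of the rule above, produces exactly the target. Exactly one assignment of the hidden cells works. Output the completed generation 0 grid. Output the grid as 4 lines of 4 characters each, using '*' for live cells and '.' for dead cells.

Answer: *...
..**
.*..
....

Derivation:
Hidden generation-0 cells (in order): (0,0), (1,0), (3,2).
A hidden cell only influences target cells in its own 3x3 neighborhood. Try each of the 2^3 = 8 assignments, step the completed generation 0 forward once under B3/S23, and compare with the target:
  (0,0)=. (1,0)=. (3,2)=. -> step gives (1,1)='.' but target has '*' -> reject
  (0,0)=. (1,0)=. (3,2)=* -> step gives (1,1)='.' but target has '*' -> reject
  (0,0)=. (1,0)=* (3,2)=. -> step gives (2,1)='*' but target has '.' -> reject
  (0,0)=. (1,0)=* (3,2)=* -> step gives (2,1)='*' but target has '.' -> reject
  (0,0)=* (1,0)=. (3,2)=. -> step reproduces the target at every cell -> ACCEPT
  (0,0)=* (1,0)=. (3,2)=* -> step gives (2,1)='*' but target has '.' -> reject
  (0,0)=* (1,0)=* (3,2)=. -> step gives (0,1)='*' but target has '.' -> reject
  (0,0)=* (1,0)=* (3,2)=* -> step gives (0,1)='*' but target has '.' -> reject
Unique solution: (0,0)=live, (1,0)=dead, (3,2)=dead.
Check: live-neighbor counts of every cell in the completed generation 0:
0222
2321
1132
1110
Applying B3/S23 to generation 0 with these counts gives:
....
.**.
..*.
....
which matches the target exactly.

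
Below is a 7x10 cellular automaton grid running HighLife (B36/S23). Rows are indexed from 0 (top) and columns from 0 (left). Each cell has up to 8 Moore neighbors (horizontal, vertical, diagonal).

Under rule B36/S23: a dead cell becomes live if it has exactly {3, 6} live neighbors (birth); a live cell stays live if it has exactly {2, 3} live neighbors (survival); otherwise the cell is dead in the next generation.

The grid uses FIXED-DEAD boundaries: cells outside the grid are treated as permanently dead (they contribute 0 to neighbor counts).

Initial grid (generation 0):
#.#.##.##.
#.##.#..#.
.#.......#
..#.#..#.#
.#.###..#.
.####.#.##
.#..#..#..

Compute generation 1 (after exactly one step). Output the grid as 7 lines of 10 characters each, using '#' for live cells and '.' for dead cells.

Answer: ..#.#####.
#.##.#####
.#..#....#
.##.##...#
.##...#...
##....#.##
.#..##.##.

Derivation:
Simulating step by step:
Generation 0 (given above): 32 live cells
Generation 1: 35 live cells
(generation 1 grid is the final answer)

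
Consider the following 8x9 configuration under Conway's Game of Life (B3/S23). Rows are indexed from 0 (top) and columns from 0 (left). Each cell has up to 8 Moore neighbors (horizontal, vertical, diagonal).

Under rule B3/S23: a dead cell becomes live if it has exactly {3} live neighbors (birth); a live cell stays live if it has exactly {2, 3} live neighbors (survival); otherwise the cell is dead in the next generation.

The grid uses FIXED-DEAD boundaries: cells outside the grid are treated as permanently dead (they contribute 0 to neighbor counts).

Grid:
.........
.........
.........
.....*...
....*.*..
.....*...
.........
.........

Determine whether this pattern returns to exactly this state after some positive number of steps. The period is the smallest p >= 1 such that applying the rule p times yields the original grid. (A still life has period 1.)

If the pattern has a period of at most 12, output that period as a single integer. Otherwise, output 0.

Answer: 1

Derivation:
Simulating and comparing each generation to the original:
Gen 0 (original, given above): 4 live cells
Gen 1: 4 live cells, MATCHES original -> period = 1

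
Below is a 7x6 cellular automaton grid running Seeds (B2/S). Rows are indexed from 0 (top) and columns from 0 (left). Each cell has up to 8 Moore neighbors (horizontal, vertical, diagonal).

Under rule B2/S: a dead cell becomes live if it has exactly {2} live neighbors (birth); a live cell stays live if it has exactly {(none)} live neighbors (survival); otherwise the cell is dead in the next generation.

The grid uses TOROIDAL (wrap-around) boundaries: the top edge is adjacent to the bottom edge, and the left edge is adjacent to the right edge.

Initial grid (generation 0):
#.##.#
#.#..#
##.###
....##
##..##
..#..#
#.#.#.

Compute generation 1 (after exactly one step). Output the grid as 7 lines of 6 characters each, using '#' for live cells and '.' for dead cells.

Answer: ......
......
......
......
..#...
......
......

Derivation:
Simulating step by step:
Generation 0 (given above): 23 live cells
Generation 1: 1 live cells
(generation 1 grid is the final answer)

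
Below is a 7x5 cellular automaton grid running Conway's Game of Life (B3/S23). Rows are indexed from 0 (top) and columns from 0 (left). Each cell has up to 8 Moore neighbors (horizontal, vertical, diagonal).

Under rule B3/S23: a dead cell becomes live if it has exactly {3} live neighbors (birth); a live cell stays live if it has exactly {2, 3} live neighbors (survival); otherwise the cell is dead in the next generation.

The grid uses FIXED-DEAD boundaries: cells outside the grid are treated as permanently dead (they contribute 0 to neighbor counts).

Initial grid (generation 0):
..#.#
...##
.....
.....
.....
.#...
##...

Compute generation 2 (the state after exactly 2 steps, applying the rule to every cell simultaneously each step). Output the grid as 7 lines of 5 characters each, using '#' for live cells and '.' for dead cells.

Simulating step by step:
Generation 0 (given above): 7 live cells
Generation 1: 7 live cells
....#
...##
.....
.....
.....
##...
##...
Generation 2: 8 live cells
(generation 2 grid is the final answer)

Answer: ...##
...##
.....
.....
.....
##...
##...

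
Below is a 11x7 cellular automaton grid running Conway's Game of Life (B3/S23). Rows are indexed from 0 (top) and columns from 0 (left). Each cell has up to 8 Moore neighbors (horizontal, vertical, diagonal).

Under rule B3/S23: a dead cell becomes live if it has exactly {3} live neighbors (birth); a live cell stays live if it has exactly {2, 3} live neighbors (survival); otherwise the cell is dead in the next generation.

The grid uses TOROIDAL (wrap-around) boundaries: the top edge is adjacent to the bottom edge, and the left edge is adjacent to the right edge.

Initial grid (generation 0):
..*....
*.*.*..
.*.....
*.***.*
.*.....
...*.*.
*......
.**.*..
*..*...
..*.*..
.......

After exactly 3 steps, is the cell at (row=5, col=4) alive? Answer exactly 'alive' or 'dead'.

Answer: alive

Derivation:
Simulating step by step:
Generation 0 (given above): 21 live cells
Generation 1: 25 live cells
.*.*...
..**...
....***
*.**...
**...**
.......
.****..
****...
....*..
...*...
...*...
Generation 2: 28 live cells
...**..
..**.*.
.*..***
..**...
***...*
...****
*...*..
*......
.*..*..
...**..
...**..
Generation 3: 25 live cells
.....*.
..*...*
.*...**
...**..
**....*
..***..
*..**..
**.....
...**..
..*..*.
..*..*.

Cell (5,4) at generation 3: 1 -> alive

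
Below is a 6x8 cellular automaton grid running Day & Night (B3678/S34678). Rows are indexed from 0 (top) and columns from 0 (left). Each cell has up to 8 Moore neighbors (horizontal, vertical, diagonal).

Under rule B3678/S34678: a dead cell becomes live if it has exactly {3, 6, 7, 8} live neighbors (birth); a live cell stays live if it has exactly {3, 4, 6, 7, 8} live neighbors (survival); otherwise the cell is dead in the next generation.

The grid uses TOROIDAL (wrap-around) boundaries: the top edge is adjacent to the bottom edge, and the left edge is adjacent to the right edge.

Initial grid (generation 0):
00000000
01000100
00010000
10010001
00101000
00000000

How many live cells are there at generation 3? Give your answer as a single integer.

Answer: 7

Derivation:
Simulating step by step:
Generation 0 (given above): 8 live cells
Generation 1: 7 live cells
00000000
00000000
10101000
00111000
00010000
00000000
Generation 2: 7 live cells
00000000
00000000
01000000
01101000
00111000
00000000
Generation 3: 7 live cells
00000000
00000000
00100000
01100000
01110000
00010000
Population at generation 3: 7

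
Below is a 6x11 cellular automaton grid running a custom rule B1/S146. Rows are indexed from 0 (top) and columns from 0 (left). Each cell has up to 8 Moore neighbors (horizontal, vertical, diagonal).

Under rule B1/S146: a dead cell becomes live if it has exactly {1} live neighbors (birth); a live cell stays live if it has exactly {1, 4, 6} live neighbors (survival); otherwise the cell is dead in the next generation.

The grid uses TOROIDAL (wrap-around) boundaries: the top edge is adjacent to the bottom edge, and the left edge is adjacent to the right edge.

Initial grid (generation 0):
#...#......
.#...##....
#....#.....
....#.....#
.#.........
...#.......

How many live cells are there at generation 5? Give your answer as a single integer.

Answer: 23

Derivation:
Simulating step by step:
Generation 0 (given above): 11 live cells
Generation 1: 22 live cells
#......#..#
..##...#...
..##...#.#.
..###.#..##
.....#...##
...#.#....#
Generation 2: 16 live cells
.....#.#...
...........
#..#.......
...#.....##
.#.....#.##
.##..#.#..#
Generation 3: 27 live cells
...#.#.#.##
####.#.##.#
##.#....#..
...#..##..#
.....#.#.##
...#.#.....
Generation 4: 7 live cells
...........
.#...#..#.#
.#.........
...#.......
...........
...#.......
Generation 5: 23 live cells
.#.#.####.#
.#..#.##...
.#.#.####.#
##..#......
...........
..#.#......
Population at generation 5: 23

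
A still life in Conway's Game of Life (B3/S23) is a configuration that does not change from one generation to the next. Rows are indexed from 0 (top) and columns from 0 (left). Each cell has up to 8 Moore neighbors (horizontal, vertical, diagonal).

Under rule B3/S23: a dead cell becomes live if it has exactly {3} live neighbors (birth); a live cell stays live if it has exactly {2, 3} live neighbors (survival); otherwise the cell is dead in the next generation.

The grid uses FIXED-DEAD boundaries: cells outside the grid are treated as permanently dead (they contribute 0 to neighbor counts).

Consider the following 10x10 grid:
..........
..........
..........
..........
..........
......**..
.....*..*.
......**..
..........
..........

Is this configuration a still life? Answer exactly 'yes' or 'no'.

Compute generation 1 and compare to generation 0 (given above):
Generation 1:
..........
..........
..........
..........
..........
......**..
.....*..*.
......**..
..........
..........
The grids are IDENTICAL -> still life.

Answer: yes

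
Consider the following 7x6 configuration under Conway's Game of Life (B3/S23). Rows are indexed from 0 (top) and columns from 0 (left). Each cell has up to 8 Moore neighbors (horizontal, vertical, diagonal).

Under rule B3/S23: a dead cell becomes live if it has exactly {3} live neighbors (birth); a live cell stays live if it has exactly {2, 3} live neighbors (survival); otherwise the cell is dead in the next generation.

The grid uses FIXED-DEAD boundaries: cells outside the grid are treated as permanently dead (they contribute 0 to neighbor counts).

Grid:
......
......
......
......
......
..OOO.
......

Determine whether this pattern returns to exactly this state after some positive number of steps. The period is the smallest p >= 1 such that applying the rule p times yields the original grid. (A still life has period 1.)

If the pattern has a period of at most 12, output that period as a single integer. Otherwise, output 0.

Simulating and comparing each generation to the original:
Gen 0 (original, given above): 3 live cells
Gen 1: 3 live cells, differs from original
Gen 2: 3 live cells, MATCHES original -> period = 2

Answer: 2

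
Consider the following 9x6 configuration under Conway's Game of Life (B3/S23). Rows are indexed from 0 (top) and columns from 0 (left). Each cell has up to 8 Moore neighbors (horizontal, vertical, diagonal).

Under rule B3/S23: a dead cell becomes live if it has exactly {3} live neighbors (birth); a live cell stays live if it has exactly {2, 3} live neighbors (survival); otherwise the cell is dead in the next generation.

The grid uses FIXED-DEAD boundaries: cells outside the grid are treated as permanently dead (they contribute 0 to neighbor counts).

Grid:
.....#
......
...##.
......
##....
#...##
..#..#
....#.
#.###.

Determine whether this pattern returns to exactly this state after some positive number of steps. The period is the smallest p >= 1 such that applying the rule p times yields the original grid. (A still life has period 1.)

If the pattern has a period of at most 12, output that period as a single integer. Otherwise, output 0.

Simulating and comparing each generation to the original:
Gen 0 (original, given above): 15 live cells
Gen 1: 14 live cells, differs from original
Gen 2: 15 live cells, differs from original
Gen 3: 12 live cells, differs from original
Gen 4: 12 live cells, differs from original
Gen 5: 13 live cells, differs from original
Gen 6: 12 live cells, differs from original
Gen 7: 15 live cells, differs from original
Gen 8: 13 live cells, differs from original
Gen 9: 14 live cells, differs from original
Gen 10: 9 live cells, differs from original
Gen 11: 8 live cells, differs from original
Gen 12: 9 live cells, differs from original
No period found within 12 steps.

Answer: 0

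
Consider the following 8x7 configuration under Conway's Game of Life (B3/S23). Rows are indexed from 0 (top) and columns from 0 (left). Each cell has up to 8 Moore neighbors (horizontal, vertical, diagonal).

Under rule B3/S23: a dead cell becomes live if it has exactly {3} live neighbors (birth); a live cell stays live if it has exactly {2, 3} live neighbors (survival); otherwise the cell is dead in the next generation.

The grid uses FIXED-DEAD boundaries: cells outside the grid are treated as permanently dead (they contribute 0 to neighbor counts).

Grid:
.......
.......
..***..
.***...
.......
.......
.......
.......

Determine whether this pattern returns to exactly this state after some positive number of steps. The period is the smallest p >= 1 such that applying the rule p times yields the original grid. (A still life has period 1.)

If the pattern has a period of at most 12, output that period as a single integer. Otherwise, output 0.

Answer: 2

Derivation:
Simulating and comparing each generation to the original:
Gen 0 (original, given above): 6 live cells
Gen 1: 6 live cells, differs from original
Gen 2: 6 live cells, MATCHES original -> period = 2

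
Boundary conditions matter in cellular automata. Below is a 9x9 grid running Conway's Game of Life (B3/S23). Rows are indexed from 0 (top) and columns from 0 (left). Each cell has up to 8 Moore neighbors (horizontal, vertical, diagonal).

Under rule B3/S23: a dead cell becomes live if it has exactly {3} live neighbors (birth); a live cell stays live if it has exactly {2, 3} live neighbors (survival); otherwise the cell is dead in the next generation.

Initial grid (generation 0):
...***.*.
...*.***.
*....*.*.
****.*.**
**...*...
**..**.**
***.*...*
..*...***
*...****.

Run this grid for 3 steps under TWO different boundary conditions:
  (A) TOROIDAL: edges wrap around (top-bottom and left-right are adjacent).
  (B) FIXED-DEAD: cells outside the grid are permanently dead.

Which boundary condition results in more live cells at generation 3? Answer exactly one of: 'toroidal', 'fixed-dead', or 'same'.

Answer: fixed-dead

Derivation:
Under TOROIDAL boundary, generation 3:
..**.....
..**.....
.*.......
.*.......
.*..*.*..
.**...**.
.........
.........
.........
Population = 13

Under FIXED-DEAD boundary, generation 3:
...*..*.*
..*.*.*.*
.*.......
.*.......
.*..*.*..
.**...**.
...*..*..
.....*...
.........
Population = 19

Comparison: toroidal=13, fixed-dead=19 -> fixed-dead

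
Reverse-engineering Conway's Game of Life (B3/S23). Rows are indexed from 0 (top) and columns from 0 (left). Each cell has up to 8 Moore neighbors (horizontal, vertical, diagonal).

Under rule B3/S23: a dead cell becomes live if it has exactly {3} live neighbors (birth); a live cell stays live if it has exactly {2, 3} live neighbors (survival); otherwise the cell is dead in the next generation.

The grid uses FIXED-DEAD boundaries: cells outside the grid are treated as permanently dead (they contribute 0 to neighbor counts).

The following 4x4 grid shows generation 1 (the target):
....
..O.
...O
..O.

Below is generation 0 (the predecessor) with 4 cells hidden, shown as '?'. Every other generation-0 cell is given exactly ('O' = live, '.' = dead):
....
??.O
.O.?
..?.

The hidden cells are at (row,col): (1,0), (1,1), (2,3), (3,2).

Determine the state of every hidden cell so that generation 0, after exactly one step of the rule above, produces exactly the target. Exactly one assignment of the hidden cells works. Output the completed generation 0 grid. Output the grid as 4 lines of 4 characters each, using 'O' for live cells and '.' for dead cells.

Hidden generation-0 cells (in order): (1,0), (1,1), (2,3), (3,2).
A hidden cell only influences target cells in its own 3x3 neighborhood. Try each of the 2^4 = 16 assignments, step the completed generation 0 forward once under B3/S23, and compare with the target:
  (1,0)=. (1,1)=. (2,3)=. (3,2)=. -> step gives (1,2)='.' but target has 'O' -> reject
  (1,0)=. (1,1)=. (2,3)=. (3,2)=O -> step gives (1,2)='.' but target has 'O' -> reject
  (1,0)=. (1,1)=. (2,3)=O (3,2)=. -> step gives (2,2)='O' but target has '.' -> reject
  (1,0)=. (1,1)=. (2,3)=O (3,2)=O -> step reproduces the target at every cell -> ACCEPT
  (1,0)=. (1,1)=O (2,3)=. (3,2)=. -> step gives (2,2)='O' but target has '.' -> reject
  (1,0)=. (1,1)=O (2,3)=. (3,2)=O -> step gives (2,1)='O' but target has '.' -> reject
  (1,0)=. (1,1)=O (2,3)=O (3,2)=. -> step gives (1,2)='.' but target has 'O' -> reject
  (1,0)=. (1,1)=O (2,3)=O (3,2)=O -> step gives (1,2)='.' but target has 'O' -> reject
  (1,0)=O (1,1)=. (2,3)=. (3,2)=. -> step gives (1,2)='.' but target has 'O' -> reject
  (1,0)=O (1,1)=. (2,3)=. (3,2)=O -> step gives (1,2)='.' but target has 'O' -> reject
  (1,0)=O (1,1)=. (2,3)=O (3,2)=. -> step gives (2,2)='O' but target has '.' -> reject
  (1,0)=O (1,1)=. (2,3)=O (3,2)=O -> step gives (2,1)='O' but target has '.' -> reject
  (1,0)=O (1,1)=O (2,3)=. (3,2)=. -> step gives (1,0)='O' but target has '.' -> reject
  (1,0)=O (1,1)=O (2,3)=. (3,2)=O -> step gives (1,0)='O' but target has '.' -> reject
  (1,0)=O (1,1)=O (2,3)=O (3,2)=. -> step gives (1,0)='O' but target has '.' -> reject
  (1,0)=O (1,1)=O (2,3)=O (3,2)=O -> step gives (1,0)='O' but target has '.' -> reject
Unique solution: (1,0)=dead, (1,1)=dead, (2,3)=live, (3,2)=live.
Check: live-neighbor counts of every cell in the completed generation 0:
0011
1131
1142
1222
Applying B3/S23 to generation 0 with these counts gives:
....
..O.
...O
..O.
which matches the target exactly.

Answer: ....
...O
.O.O
..O.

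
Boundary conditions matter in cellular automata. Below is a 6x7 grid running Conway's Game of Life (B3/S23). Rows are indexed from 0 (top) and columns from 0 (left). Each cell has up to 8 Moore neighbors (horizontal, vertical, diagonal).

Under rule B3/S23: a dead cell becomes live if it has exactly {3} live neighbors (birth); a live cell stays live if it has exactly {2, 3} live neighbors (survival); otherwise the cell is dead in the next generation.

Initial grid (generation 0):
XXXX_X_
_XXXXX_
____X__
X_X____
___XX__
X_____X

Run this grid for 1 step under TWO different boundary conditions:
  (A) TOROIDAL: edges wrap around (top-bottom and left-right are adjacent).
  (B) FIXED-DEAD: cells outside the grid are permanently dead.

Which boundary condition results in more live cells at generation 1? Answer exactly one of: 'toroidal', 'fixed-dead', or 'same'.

Under TOROIDAL boundary, generation 1:
_____X_
X____XX
____XX_
____X__
XX_X__X
X____XX
Population = 14

Under FIXED-DEAD boundary, generation 1:
X____X_
X____X_
____XX_
____X__
_X_X___
_______
Population = 9

Comparison: toroidal=14, fixed-dead=9 -> toroidal

Answer: toroidal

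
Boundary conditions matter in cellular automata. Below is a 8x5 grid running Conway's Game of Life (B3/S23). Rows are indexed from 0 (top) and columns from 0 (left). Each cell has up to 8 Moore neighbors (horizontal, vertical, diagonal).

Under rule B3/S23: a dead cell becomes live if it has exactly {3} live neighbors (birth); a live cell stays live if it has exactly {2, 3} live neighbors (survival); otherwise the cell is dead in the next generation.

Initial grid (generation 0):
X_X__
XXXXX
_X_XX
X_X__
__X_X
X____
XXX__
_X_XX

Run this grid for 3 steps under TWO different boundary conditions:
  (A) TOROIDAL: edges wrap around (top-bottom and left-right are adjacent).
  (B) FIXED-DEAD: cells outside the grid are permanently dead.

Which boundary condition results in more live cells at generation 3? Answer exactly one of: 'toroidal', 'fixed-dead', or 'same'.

Under TOROIDAL boundary, generation 3:
___X_
_____
_____
_____
XX__X
XX___
XXXX_
XXXXX
Population = 15

Under FIXED-DEAD boundary, generation 3:
__X__
__X__
___XX
___XX
___XX
___XX
XX_XX
XX___
Population = 16

Comparison: toroidal=15, fixed-dead=16 -> fixed-dead

Answer: fixed-dead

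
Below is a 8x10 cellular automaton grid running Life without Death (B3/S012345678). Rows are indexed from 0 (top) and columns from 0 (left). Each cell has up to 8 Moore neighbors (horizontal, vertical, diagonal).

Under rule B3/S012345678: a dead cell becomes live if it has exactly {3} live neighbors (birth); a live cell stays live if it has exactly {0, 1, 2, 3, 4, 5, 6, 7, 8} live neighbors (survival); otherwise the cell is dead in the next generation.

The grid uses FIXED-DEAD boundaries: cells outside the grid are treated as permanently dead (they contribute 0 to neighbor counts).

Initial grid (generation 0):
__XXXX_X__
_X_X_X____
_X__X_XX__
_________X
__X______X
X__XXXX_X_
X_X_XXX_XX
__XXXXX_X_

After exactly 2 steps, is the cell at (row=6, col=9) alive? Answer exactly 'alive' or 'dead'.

Simulating step by step:
Generation 0 (given above): 34 live cells
Generation 1: 46 live cells
__XXXXXX__
_X_X_X_X__
_XX_XXXX__
________XX
__XXXX__XX
X_XXXXX_X_
X_X_XXX_XX
_XXXXXX_XX
Generation 2: 51 live cells
__XXXXXX__
_X_X_X_XX_
_XXXXXXX__
_X______XX
_XXXXXX_XX
X_XXXXX_X_
X_X_XXX_XX
_XXXXXX_XX

Cell (6,9) at generation 2: 1 -> alive

Answer: alive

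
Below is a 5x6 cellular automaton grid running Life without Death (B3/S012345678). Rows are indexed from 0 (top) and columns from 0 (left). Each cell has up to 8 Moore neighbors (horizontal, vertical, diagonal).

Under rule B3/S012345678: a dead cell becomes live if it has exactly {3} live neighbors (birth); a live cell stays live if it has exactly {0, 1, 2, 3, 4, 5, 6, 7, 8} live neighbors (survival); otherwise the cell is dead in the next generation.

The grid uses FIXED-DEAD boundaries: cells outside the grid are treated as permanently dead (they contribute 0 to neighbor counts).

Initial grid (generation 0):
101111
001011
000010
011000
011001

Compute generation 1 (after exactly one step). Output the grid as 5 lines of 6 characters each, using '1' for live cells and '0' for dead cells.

Answer: 111111
011011
011011
011100
011001

Derivation:
Simulating step by step:
Generation 0 (given above): 14 live cells
Generation 1: 20 live cells
(generation 1 grid is the final answer)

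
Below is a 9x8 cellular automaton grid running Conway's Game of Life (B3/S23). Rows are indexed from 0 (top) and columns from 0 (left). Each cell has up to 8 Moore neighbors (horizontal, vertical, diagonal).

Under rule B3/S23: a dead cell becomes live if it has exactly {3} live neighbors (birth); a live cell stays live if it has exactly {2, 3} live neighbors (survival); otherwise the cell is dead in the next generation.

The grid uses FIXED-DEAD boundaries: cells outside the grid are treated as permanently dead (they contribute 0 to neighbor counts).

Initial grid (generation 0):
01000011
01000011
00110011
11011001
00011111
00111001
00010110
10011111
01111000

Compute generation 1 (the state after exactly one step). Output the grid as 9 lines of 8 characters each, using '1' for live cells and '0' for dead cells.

Simulating step by step:
Generation 0 (given above): 37 live cells
Generation 1: 18 live cells
(generation 1 grid is the final answer)

Answer: 00000011
01000100
10011100
01000000
01000001
00100001
00000000
01000001
01100010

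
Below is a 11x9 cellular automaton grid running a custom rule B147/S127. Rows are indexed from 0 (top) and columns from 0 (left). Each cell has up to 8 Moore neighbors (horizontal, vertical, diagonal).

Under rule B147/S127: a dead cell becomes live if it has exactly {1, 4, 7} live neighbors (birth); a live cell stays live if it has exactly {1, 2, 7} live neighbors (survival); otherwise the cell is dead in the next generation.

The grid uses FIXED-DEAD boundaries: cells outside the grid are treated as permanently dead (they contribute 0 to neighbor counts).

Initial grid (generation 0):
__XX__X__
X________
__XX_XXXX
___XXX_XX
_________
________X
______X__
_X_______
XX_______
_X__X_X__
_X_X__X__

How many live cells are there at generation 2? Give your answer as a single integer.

Simulating step by step:
Generation 0 (given above): 26 live cells
Generation 1: 36 live cells
X_XXXX_X_
__XX__XX_
X_X______
_X_______
__X______
_____XX__
XXX__X__X
_X___XXX_
___XX_XX_
X_X_X_X__
_X_X__X__
Generation 2: 32 live cells
_____XXX_
____X__X_
XX__XX__X
_________
X_XXX__X_
_X___XX_X
X_XX___XX
__X_X____
_________
X______XX
_X_X__X__
Population at generation 2: 32

Answer: 32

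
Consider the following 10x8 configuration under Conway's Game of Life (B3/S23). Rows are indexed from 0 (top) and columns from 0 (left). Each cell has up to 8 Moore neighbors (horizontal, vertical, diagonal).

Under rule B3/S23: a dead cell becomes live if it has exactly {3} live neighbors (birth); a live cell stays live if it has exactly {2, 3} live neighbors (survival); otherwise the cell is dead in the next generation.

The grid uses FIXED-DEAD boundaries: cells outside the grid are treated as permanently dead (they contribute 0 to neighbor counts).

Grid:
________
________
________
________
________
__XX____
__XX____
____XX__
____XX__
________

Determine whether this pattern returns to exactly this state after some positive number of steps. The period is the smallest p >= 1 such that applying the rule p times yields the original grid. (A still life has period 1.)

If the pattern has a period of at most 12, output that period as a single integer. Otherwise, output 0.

Answer: 2

Derivation:
Simulating and comparing each generation to the original:
Gen 0 (original, given above): 8 live cells
Gen 1: 6 live cells, differs from original
Gen 2: 8 live cells, MATCHES original -> period = 2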